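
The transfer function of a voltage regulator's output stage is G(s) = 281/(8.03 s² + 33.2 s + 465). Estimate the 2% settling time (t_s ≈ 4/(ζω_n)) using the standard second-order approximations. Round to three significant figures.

Dividing through by 8.03: denominator becomes s² + 4.134 s + 57.91.
So ω_n = √57.91 = 7.61 rad/s and ζ = 4.134/(2·7.61) = 0.272.
t_s ≈ 4/(ζω_n) = 1.93 s.

t_s ≈ 1.93 s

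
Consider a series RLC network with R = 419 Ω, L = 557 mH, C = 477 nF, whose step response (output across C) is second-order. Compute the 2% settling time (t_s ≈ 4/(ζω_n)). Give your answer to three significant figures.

For a series RLC circuit (capacitor voltage as output), ω_n = 1/√(LC) = 1/√(557 mH · 477 nF) = 1940 rad/s.
ζ = (R/2)·√(C/L) = (419/2)·√(477 nF/557 mH) = 0.194.
t_s ≈ 4/(ζω_n) = 0.0106 s.

t_s ≈ 0.0106 s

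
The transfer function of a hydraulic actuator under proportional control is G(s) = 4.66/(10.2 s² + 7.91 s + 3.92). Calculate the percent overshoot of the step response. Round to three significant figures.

Dividing through by 10.2: denominator becomes s² + 0.7755 s + 0.3843.
So ω_n = √0.3843 = 0.620 rad/s and ζ = 0.7755/(2·0.620) = 0.625.
%OS = 100·exp(−πζ/√(1−ζ²)) = 8.06%.

%OS ≈ 8.06%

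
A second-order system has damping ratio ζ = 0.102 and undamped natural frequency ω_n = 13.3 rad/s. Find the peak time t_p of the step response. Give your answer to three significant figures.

The damped frequency is ω_d = ω_n√(1−ζ²) = 13.3·√(1−0.0104) = 13.2 rad/s.
Peak time t_p = π/ω_d = π/13.2 = 0.237 s.

t_p ≈ 0.237 s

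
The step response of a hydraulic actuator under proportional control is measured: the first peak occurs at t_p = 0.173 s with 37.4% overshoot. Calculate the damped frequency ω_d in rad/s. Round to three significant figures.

ω_d ≈ 18.2 rad/s

t_p = π/ω_d, so ω_d = π/0.173 = 18.2 rad/s.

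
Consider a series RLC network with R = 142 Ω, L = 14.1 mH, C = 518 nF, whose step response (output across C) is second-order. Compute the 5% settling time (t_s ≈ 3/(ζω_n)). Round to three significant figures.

t_s ≈ 0.000596 s

For a series RLC circuit (capacitor voltage as output), ω_n = 1/√(LC) = 1/√(14.1 mH · 518 nF) = 11700 rad/s.
ζ = (R/2)·√(C/L) = (142/2)·√(518 nF/14.1 mH) = 0.430.
t_s ≈ 3/(ζω_n) = 0.000596 s.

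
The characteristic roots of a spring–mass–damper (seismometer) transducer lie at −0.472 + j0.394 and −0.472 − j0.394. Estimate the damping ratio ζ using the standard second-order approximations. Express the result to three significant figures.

The poles are at −σ ± jω_d with σ = 0.472 and ω_d = 0.394, so ω_n = √(σ²+ω_d²) = 0.615 rad/s and ζ = σ/ω_n = 0.768.

ζ ≈ 0.768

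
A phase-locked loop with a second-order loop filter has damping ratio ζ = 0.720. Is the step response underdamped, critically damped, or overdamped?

underdamped

Since ζ = 0.720 < 1, the system is underdamped.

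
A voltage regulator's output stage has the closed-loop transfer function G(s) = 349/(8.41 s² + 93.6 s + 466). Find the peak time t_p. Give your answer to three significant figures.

t_p ≈ 0.635 s

Dividing through by 8.41: denominator becomes s² + 11.13 s + 55.41.
So ω_n = √55.41 = 7.44 rad/s and ζ = 11.13/(2·7.44) = 0.748.
The damped frequency ω_d = ω_n√(1−ζ²) = 4.94 rad/s. t_p = π/ω_d = 0.635 s.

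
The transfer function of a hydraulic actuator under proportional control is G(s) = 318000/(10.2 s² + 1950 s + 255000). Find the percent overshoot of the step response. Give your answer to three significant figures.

Dividing through by 10.2: denominator becomes s² + 191.2 s + 25000.
So ω_n = √25000 = 158 rad/s and ζ = 191.2/(2·158) = 0.605.
%OS = 100 e^{−πζ/√(1−ζ²)} with ζ = 0.605 gives 9.22%.

%OS ≈ 9.22%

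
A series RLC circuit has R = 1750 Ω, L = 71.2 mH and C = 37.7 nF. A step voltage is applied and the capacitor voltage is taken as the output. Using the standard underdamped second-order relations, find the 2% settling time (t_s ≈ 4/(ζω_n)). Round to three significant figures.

For a series RLC circuit (capacitor voltage as output), ω_n = 1/√(LC) = 1/√(71.2 mH · 37.7 nF) = 19300 rad/s.
ζ = (R/2)·√(C/L) = (1750/2)·√(37.7 nF/71.2 mH) = 0.637.
t_s ≈ 4/(ζω_n) = 0.000325 s.

t_s ≈ 0.000325 s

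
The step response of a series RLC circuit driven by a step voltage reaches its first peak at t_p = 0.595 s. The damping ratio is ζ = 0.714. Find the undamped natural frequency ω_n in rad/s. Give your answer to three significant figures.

ω_n ≈ 7.54 rad/s

Peak time t_p = π/ω_d, so ω_d = π/t_p = π/0.595 = 5.28 rad/s.
ω_n = ω_d/√(1−ζ²) = 5.28/√0.490 = 7.54 rad/s.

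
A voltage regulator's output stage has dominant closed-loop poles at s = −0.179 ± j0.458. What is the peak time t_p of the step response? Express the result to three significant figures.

t_p ≈ 6.86 s

t_p = π/ω_d with ω_d = 0.458 (the imaginary part), so t_p = 6.86 s.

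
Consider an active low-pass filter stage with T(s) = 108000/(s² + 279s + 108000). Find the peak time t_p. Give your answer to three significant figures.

Comparing the denominator to s² + 2ζω_n s + ω_n²: ω_n = √108000 = 329 rad/s, and 2ζω_n = 279 so ζ = 279/(2·329) = 0.424.
ω_d = ω_n√(1−ζ²) = 298 rad/s. Then t_p = π/ω_d = 0.0106 s.

t_p ≈ 0.0106 s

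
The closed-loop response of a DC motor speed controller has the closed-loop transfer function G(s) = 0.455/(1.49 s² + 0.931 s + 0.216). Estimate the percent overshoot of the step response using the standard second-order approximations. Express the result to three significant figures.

Dividing through by 1.49: denominator becomes s² + 0.6248 s + 0.1450.
So ω_n = √0.1450 = 0.381 rad/s and ζ = 0.6248/(2·0.381) = 0.821.
%OS = 100·exp(−πζ/√(1−ζ²)) = 1.10%.

%OS ≈ 1.10%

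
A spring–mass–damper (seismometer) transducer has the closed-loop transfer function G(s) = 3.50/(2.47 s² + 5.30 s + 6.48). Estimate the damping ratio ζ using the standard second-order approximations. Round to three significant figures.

ζ ≈ 0.662

Dividing through by 2.47: denominator becomes s² + 2.146 s + 2.623.
So ω_n = √2.623 = 1.62 rad/s and ζ = 2.146/(2·1.62) = 0.662.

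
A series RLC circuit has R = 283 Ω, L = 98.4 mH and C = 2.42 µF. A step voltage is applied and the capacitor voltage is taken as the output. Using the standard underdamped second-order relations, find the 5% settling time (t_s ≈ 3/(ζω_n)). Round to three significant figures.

For a series RLC circuit (capacitor voltage as output), ω_n = 1/√(LC) = 1/√(98.4 mH · 2.42 µF) = 2050 rad/s.
ζ = (R/2)·√(C/L) = (283/2)·√(2.42 µF/98.4 mH) = 0.702.
t_s ≈ 3/(ζω_n) = 0.00209 s.

t_s ≈ 0.00209 s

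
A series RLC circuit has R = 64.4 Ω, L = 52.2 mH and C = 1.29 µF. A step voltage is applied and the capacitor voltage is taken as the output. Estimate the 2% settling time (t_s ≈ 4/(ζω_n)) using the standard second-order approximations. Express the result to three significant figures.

For a series RLC circuit (capacitor voltage as output), ω_n = 1/√(LC) = 1/√(52.2 mH · 1.29 µF) = 3850 rad/s.
ζ = (R/2)·√(C/L) = (64.4/2)·√(1.29 µF/52.2 mH) = 0.160.
t_s ≈ 4/(ζω_n) = 0.00648 s.

t_s ≈ 0.00648 s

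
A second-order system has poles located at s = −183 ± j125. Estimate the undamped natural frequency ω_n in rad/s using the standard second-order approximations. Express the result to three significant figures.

With σ = 183, ω_d = 125: ω_n = √(σ²+ω_d²) = 222 rad/s, ζ = σ/ω_n = 0.826.

ω_n ≈ 222 rad/s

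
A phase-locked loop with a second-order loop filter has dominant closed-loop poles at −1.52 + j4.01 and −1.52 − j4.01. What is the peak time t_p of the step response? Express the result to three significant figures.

t_p ≈ 0.783 s

t_p = π/ω_d with ω_d = 4.01 (the imaginary part), so t_p = 0.783 s.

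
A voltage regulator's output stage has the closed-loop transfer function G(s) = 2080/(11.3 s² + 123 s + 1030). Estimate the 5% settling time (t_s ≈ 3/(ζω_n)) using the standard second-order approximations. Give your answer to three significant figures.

t_s ≈ 0.551 s

Dividing through by 11.3: denominator becomes s² + 10.88 s + 91.15.
So ω_n = √91.15 = 9.55 rad/s and ζ = 10.88/(2·9.55) = 0.570.
t_s ≈ 3/(ζω_n) = 0.551 s.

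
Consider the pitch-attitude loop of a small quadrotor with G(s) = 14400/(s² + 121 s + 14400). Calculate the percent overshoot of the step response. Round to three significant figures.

Comparing the denominator to s² + 2ζω_n s + ω_n²: ω_n = √14400 = 120 rad/s, and 2ζω_n = 121 so ζ = 121/(2·120) = 0.504.
%OS = 100 e^{−πζ/√(1−ζ²)} with ζ = 0.504 gives 16.0%.

%OS ≈ 16.0%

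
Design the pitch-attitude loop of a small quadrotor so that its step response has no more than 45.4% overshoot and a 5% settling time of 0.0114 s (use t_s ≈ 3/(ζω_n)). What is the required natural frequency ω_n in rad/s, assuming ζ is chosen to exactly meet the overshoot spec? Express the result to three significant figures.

Inverting the overshoot relation: ζ = |ln 0.454|/√(π² + ln²0.454) = 0.244.
From t_s ≈ 3/(ζω_n): ω_n = 3/(ζ·t_s) = 3/(0.244·0.0114) = 1080 rad/s.

ω_n ≈ 1080 rad/s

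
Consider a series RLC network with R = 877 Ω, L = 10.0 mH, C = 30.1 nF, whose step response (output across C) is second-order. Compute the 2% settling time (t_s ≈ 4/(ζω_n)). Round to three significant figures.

t_s ≈ 0.0000912 s

For a series RLC circuit (capacitor voltage as output), ω_n = 1/√(LC) = 1/√(10.0 mH · 30.1 nF) = 57600 rad/s.
ζ = (R/2)·√(C/L) = (877/2)·√(30.1 nF/10.0 mH) = 0.761.
t_s ≈ 4/(ζω_n) = 0.0000912 s.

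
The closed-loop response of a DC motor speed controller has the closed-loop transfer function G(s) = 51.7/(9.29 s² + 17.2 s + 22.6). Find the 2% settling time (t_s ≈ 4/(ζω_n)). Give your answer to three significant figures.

t_s ≈ 4.32 s

Dividing through by 9.29: denominator becomes s² + 1.851 s + 2.433.
So ω_n = √2.433 = 1.56 rad/s and ζ = 1.851/(2·1.56) = 0.594.
t_s ≈ 4/(ζω_n) = 4.32 s.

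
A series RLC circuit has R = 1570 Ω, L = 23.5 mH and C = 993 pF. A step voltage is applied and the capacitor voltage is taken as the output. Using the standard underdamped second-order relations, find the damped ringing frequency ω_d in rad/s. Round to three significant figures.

ω_d ≈ 204000 rad/s

For a series RLC circuit (capacitor voltage as output), ω_n = 1/√(LC) = 1/√(23.5 mH · 993 pF) = 207000 rad/s.
ζ = (R/2)·√(C/L) = (1570/2)·√(993 pF/23.5 mH) = 0.161.
ω_d = 207000·√(1 − 0.161²) = 204000 rad/s.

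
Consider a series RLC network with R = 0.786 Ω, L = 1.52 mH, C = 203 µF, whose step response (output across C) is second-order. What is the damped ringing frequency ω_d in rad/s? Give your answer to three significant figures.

ω_d ≈ 1780 rad/s

For a series RLC circuit (capacitor voltage as output), ω_n = 1/√(LC) = 1/√(1.52 mH · 203 µF) = 1800 rad/s.
ζ = (R/2)·√(C/L) = (0.786/2)·√(203 µF/1.52 mH) = 0.144.
ω_d = ω_n√(1−ζ²) = 1780 rad/s.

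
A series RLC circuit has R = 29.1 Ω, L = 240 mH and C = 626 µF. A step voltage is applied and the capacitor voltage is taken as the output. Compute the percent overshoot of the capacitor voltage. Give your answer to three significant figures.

%OS ≈ 3.05%

For a series RLC circuit (capacitor voltage as output), ω_n = 1/√(LC) = 1/√(240 mH · 626 µF) = 81.6 rad/s.
ζ = (R/2)·√(C/L) = (29.1/2)·√(626 µF/240 mH) = 0.743.
%OS = 100·exp(−πζ/√(1−ζ²)) = 3.05%.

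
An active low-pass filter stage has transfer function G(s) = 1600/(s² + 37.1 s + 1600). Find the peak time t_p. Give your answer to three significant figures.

Comparing the denominator to s² + 2ζω_n s + ω_n²: ω_n = √1600 = 40.0 rad/s, and 2ζω_n = 37.1 so ζ = 37.1/(2·40.0) = 0.464.
The damped frequency ω_d = ω_n√(1−ζ²) = 35.4 rad/s. Then t_p = π/ω_d = 0.0886 s.

t_p ≈ 0.0886 s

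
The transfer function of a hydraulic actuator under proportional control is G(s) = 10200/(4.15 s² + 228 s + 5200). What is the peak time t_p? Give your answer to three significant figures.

t_p ≈ 0.141 s

Dividing through by 4.15: denominator becomes s² + 54.94 s + 1253.
So ω_n = √1253 = 35.4 rad/s and ζ = 54.94/(2·35.4) = 0.776.
ω_d = ω_n√(1−ζ²) = 22.3 rad/s. t_p = π/ω_d = 0.141 s.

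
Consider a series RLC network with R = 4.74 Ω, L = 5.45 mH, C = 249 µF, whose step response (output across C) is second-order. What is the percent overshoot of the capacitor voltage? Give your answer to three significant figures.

For a series RLC circuit (capacitor voltage as output), ω_n = 1/√(LC) = 1/√(5.45 mH · 249 µF) = 858 rad/s.
ζ = (R/2)·√(C/L) = (4.74/2)·√(249 µF/5.45 mH) = 0.507.
Overshoot: exp(−π·0.507/√(1−0.507²)) = 0.158, i.e. 15.8%.

%OS ≈ 15.8%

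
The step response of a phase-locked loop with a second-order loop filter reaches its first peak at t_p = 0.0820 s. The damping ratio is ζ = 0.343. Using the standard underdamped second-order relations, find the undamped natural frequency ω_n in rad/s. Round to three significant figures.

Peak time t_p = π/ω_d, so ω_d = π/t_p = π/0.0820 = 38.3 rad/s.
ω_n = ω_d/√(1−ζ²) = 38.3/√0.882 = 40.8 rad/s.

ω_n ≈ 40.8 rad/s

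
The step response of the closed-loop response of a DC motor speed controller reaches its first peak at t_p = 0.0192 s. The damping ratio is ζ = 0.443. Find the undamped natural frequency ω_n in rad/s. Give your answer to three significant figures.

ω_n ≈ 183 rad/s

Peak time t_p = π/ω_d, so ω_d = π/t_p = π/0.0192 = 164 rad/s.
ω_n = ω_d/√(1−ζ²) = 164/√0.804 = 183 rad/s.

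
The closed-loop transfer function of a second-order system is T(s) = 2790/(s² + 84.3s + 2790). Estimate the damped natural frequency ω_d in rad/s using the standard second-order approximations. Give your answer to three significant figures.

ω_d ≈ 31.8 rad/s

ω_n = √2790 = 52.8 rad/s; ζ = 84.3/(2·52.8) = 0.798.
The damped frequency ω_d = ω_n√(1−ζ²) = 31.8 rad/s.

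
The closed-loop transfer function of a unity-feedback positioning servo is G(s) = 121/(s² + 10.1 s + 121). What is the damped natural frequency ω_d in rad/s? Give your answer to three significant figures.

ω_d ≈ 9.77 rad/s

Comparing the denominator to s² + 2ζω_n s + ω_n²: ω_n = √121 = 11.0 rad/s, and 2ζω_n = 10.1 so ζ = 10.1/(2·11.0) = 0.459.
ω_d = 11.0·√(1 − 0.459²) = 9.77 rad/s.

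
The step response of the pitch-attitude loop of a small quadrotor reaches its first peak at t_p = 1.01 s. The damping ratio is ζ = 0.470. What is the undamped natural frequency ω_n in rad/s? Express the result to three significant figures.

ω_n ≈ 3.52 rad/s

Peak time t_p = π/ω_d, so ω_d = π/t_p = π/1.01 = 3.11 rad/s.
ω_n = ω_d/√(1−ζ²) = 3.11/√0.779 = 3.52 rad/s.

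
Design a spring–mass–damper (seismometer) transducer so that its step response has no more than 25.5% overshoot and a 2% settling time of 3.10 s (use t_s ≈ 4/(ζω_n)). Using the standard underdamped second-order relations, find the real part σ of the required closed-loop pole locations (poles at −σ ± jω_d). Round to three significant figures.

The settling-time spec alone fixes σ = ζω_n = 4/t_s = 4/3.10 = 1.29.
(Overshoot then fixes ζ = 0.399 and hence ω_d = σ·√(1−ζ²)/ζ = 2.97 rad/s.)

σ ≈ 1.29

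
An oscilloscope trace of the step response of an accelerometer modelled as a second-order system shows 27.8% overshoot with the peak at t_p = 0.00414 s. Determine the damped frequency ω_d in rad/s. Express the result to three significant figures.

ω_d ≈ 759 rad/s

t_p = π/ω_d, so ω_d = π/0.00414 = 759 rad/s.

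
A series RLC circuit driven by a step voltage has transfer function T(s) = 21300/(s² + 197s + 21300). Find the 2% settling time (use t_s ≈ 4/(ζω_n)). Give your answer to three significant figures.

ω_n = √21300 = 146 rad/s; ζ = 197/(2·146) = 0.675.
t_s ≈ 4/(ζω_n) = 4/(0.675·146) = 0.0406 s.

t_s ≈ 0.0406 s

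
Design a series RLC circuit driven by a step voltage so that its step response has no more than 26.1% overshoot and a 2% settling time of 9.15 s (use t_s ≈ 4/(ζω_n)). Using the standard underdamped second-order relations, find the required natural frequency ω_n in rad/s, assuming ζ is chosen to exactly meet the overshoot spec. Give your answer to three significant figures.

ζ = −ln(OS)/√(π² + (ln OS)²). With OS = 0.261, ln OS = −1.343 and ζ = 1.343/3.417 = 0.393.
Then ω_n = 4/(ζ t_s) = 4/(0.393 × 9.15) = 1.11 rad/s.

ω_n ≈ 1.11 rad/s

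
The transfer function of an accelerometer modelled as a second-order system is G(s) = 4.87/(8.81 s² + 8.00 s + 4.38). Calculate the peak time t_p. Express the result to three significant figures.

t_p ≈ 5.82 s

Dividing through by 8.81: denominator becomes s² + 0.9081 s + 0.4972.
So ω_n = √0.4972 = 0.705 rad/s and ζ = 0.9081/(2·0.705) = 0.644.
ω_d = 0.705·√(1 − 0.644²) = 0.539 rad/s. t_p = π/ω_d = 5.82 s.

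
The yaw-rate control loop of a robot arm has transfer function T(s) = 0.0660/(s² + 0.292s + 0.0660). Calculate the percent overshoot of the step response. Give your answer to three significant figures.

Matching coefficients with s² + 2ζω_n s + ω_n² gives ω_n² = 0.0660 ⇒ ω_n = 0.257 rad/s, and ζ = 0.292/(2ω_n) = 0.568.
%OS = 100 e^{−πζ/√(1−ζ²)} with ζ = 0.568 gives 11.4%.

%OS ≈ 11.4%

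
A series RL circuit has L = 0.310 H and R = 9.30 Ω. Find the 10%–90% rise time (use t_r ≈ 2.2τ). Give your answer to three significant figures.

t_r ≈ 0.0733 s

τ = L/R = 0.310/9.30 = 0.0333 s.
t_r ≈ 2.2τ = 0.0733 s.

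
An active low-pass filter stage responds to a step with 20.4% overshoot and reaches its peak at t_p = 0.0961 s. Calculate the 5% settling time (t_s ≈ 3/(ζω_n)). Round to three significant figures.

t_s ≈ 0.181 s

The overshoot fixes ζ = −ln(OS)/√(π²+ln²(OS)) = 0.451.
t_p = π/ω_d ⇒ ω_d = 32.7 rad/s; then ω_n = ω_d/√(1−ζ²) = 36.6 rad/s.
t_s ≈ 3/(ζω_n) = 3/(0.451·36.6) = 0.181 s.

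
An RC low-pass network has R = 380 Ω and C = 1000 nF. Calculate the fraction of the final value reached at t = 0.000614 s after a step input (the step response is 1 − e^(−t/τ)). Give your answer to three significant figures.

τ = RC = 380 × 1000 nF = 0.000380 s.
y(t)/y_∞ = 1 − e^(−t/τ) = 1 − e^(−0.000614/0.000380) = 1 − e^(−1.62) = 0.801.

y/y_∞ ≈ 0.801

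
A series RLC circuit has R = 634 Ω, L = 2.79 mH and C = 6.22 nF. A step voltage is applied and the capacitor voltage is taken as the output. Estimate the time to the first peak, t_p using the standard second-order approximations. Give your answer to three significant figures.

For a series RLC circuit (capacitor voltage as output), ω_n = 1/√(LC) = 1/√(2.79 mH · 6.22 nF) = 240000 rad/s.
ζ = (R/2)·√(C/L) = (634/2)·√(6.22 nF/2.79 mH) = 0.473.
ω_d = 240000·√(1 − 0.473²) = 211000 rad/s. t_p = π/ω_d = 0.0000149 s.

t_p ≈ 0.0000149 s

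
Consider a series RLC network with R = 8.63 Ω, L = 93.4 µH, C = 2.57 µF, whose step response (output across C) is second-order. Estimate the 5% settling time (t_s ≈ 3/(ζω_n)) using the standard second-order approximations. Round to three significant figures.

t_s ≈ 0.0000649 s

For a series RLC circuit (capacitor voltage as output), ω_n = 1/√(LC) = 1/√(93.4 µH · 2.57 µF) = 64500 rad/s.
ζ = (R/2)·√(C/L) = (8.63/2)·√(2.57 µF/93.4 µH) = 0.716.
t_s ≈ 3/(ζω_n) = 0.0000649 s.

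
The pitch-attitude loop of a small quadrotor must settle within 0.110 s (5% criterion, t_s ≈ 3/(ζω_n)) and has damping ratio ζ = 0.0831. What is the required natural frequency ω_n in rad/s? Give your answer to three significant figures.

Rearranging t_s ≈ 3/(ζω_n) gives ω_n = 3/(ζ·t_s) = 3/(0.0831 × 0.110) = 328 rad/s.

ω_n ≈ 328 rad/s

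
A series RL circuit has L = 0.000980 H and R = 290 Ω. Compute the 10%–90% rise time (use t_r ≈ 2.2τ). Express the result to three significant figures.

τ = L/R = 0.000980/290 = 0.00000338 s.
t_r ≈ 2.2τ = 0.00000743 s.

t_r ≈ 0.00000743 s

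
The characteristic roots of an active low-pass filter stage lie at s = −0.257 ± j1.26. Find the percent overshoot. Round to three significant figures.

%OS ≈ 52.7%

With σ = 0.257, ω_d = 1.26: ω_n = √(σ²+ω_d²) = 1.29 rad/s, ζ = σ/ω_n = 0.200.
Overshoot: exp(−π·0.200/√(1−0.200²)) = 0.527, i.e. 52.7%.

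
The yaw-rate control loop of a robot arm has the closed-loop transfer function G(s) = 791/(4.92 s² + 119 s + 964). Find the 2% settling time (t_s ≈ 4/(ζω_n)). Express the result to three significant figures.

t_s ≈ 0.331 s

Dividing through by 4.92: denominator becomes s² + 24.19 s + 195.9.
So ω_n = √195.9 = 14.0 rad/s and ζ = 24.19/(2·14.0) = 0.864.
t_s ≈ 4/(ζω_n) = 0.331 s.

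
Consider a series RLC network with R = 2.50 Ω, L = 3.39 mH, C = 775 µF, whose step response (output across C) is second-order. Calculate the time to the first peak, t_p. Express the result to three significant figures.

For a series RLC circuit (capacitor voltage as output), ω_n = 1/√(LC) = 1/√(3.39 mH · 775 µF) = 617 rad/s.
ζ = (R/2)·√(C/L) = (2.50/2)·√(775 µF/3.39 mH) = 0.598.
ω_d = ω_n√(1−ζ²) = 495 rad/s. t_p = π/ω_d = 0.00635 s.

t_p ≈ 0.00635 s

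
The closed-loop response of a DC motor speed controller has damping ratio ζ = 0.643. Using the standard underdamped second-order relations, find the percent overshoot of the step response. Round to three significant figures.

%OS ≈ 7.15%

For an underdamped second-order system, %OS = 100·exp(−πζ/√(1−ζ²)).
πζ/√(1−ζ²) = π·0.643/√(1−0.413) = 2.638, so %OS = 100·e^(−2.638) = 7.15%.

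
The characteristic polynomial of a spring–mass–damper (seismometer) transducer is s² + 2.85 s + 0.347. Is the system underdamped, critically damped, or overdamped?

a² − 4b = 6.7 > 0 (two distinct real roots); the system is overdamped.

overdamped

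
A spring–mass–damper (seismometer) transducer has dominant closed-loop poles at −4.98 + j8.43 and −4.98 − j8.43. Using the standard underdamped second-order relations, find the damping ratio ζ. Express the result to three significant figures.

ζ ≈ 0.509

With σ = 4.98, ω_d = 8.43: ω_n = √(σ²+ω_d²) = 9.79 rad/s, ζ = σ/ω_n = 0.509.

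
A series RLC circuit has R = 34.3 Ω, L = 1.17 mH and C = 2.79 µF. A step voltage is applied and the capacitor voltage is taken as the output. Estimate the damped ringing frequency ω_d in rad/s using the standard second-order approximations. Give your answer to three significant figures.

For a series RLC circuit (capacitor voltage as output), ω_n = 1/√(LC) = 1/√(1.17 mH · 2.79 µF) = 17500 rad/s.
ζ = (R/2)·√(C/L) = (34.3/2)·√(2.79 µF/1.17 mH) = 0.837.
ω_d = 17500·√(1 − 0.837²) = 9560 rad/s.

ω_d ≈ 9560 rad/s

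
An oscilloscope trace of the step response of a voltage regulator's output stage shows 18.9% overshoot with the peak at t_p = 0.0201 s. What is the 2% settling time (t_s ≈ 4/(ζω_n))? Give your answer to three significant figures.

t_s ≈ 0.0483 s

The overshoot fixes ζ = −ln(OS)/√(π²+ln²(OS)) = 0.469.
t_p = π/ω_d ⇒ ω_d = 156 rad/s; then ω_n = ω_d/√(1−ζ²) = 177 rad/s.
t_s ≈ 4/(ζω_n) = 4/(0.469·177) = 0.0483 s.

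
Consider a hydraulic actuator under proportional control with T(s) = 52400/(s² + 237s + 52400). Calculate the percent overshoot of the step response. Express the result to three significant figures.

ω_n = √52400 = 229 rad/s; ζ = 237/(2·229) = 0.518.
%OS = 100 e^{−πζ/√(1−ζ²)} with ζ = 0.518 gives 14.9%.

%OS ≈ 14.9%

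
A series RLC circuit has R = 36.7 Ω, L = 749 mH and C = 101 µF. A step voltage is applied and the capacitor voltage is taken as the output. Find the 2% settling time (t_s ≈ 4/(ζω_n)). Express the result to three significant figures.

t_s ≈ 0.163 s

For a series RLC circuit (capacitor voltage as output), ω_n = 1/√(LC) = 1/√(749 mH · 101 µF) = 115 rad/s.
ζ = (R/2)·√(C/L) = (36.7/2)·√(101 µF/749 mH) = 0.213.
t_s ≈ 4/(ζω_n) = 0.163 s.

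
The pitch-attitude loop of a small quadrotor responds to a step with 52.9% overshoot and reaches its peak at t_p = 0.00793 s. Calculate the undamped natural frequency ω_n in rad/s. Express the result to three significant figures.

ω_n ≈ 404 rad/s

ζ from %OS: ζ = |ln 0.529|/√(π²+ln²0.529) = 0.199.
t_p = π/ω_d ⇒ ω_d = 396 rad/s; then ω_n = ω_d/√(1−ζ²) = 404 rad/s.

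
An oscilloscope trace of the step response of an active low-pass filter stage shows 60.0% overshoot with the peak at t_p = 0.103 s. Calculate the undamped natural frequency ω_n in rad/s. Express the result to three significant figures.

ω_n ≈ 30.9 rad/s

ζ from %OS: ζ = |ln 0.600|/√(π²+ln²0.600) = 0.160.
t_p = π/ω_d ⇒ ω_d = 30.5 rad/s; then ω_n = ω_d/√(1−ζ²) = 30.9 rad/s.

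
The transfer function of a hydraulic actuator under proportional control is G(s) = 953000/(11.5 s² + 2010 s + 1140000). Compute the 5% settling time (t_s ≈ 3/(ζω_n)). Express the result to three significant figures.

Dividing through by 11.5: denominator becomes s² + 174.8 s + 99130.
So ω_n = √99130 = 315 rad/s and ζ = 174.8/(2·315) = 0.278.
t_s ≈ 3/(ζω_n) = 0.0343 s.

t_s ≈ 0.0343 s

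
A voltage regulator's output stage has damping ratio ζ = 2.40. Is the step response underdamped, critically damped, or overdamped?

overdamped

Since ζ = 2.40 > 1, the system is overdamped.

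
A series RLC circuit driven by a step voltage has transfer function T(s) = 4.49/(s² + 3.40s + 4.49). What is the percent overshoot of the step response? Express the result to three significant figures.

Matching coefficients with s² + 2ζω_n s + ω_n² gives ω_n² = 4.49 ⇒ ω_n = 2.12 rad/s, and ζ = 3.40/(2ω_n) = 0.802.
%OS = 100 e^{−πζ/√(1−ζ²)} with ζ = 0.802 gives 1.47%.

%OS ≈ 1.47%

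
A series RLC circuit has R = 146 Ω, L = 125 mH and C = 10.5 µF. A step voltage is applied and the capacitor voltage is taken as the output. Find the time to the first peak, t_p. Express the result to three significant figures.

t_p ≈ 0.00484 s

For a series RLC circuit (capacitor voltage as output), ω_n = 1/√(LC) = 1/√(125 mH · 10.5 µF) = 873 rad/s.
ζ = (R/2)·√(C/L) = (146/2)·√(10.5 µF/125 mH) = 0.669.
ω_d = 873·√(1 − 0.669²) = 649 rad/s. t_p = π/ω_d = 0.00484 s.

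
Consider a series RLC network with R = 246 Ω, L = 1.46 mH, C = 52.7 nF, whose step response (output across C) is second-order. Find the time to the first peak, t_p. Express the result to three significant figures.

For a series RLC circuit (capacitor voltage as output), ω_n = 1/√(LC) = 1/√(1.46 mH · 52.7 nF) = 114000 rad/s.
ζ = (R/2)·√(C/L) = (246/2)·√(52.7 nF/1.46 mH) = 0.739.
ω_d = 114000·√(1 − 0.739²) = 76800 rad/s. t_p = π/ω_d = 0.0000409 s.

t_p ≈ 0.0000409 s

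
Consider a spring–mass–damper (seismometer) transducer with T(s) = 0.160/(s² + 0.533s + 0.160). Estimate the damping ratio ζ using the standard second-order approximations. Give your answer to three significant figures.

ω_n = √0.160 = 0.400 rad/s; ζ = 0.533/(2·0.400) = 0.666.

ζ ≈ 0.666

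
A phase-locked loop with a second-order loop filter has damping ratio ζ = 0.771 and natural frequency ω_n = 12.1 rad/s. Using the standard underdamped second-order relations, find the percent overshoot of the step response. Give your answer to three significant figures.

%OS ≈ 2.23%

For an underdamped second-order system, %OS = 100·exp(−πζ/√(1−ζ²)).
πζ/√(1−ζ²) = π·0.771/√(1−0.594) = 3.803, so %OS = 100·e^(−3.803) = 2.23%.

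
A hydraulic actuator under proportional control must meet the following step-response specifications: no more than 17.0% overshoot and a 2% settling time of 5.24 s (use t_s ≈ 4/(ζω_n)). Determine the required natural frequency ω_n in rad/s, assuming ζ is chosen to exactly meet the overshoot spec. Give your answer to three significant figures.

ω_n ≈ 1.55 rad/s

Inverting the overshoot relation: ζ = |ln 0.170|/√(π² + ln²0.170) = 0.491.
Then ω_n = 4/(ζ t_s) = 4/(0.491 × 5.24) = 1.55 rad/s.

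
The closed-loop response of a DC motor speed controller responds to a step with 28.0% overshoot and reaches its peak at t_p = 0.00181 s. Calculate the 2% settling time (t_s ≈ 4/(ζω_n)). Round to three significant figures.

The overshoot fixes ζ = −ln(OS)/√(π²+ln²(OS)) = 0.376.
From t_p = π/ω_d, ω_d = π/0.00181 = 1740 rad/s, so ω_n = ω_d/√(1−ζ²) = 1870 rad/s.
t_s ≈ 4/(ζω_n) = 4/(0.376·1870) = 0.00569 s.

t_s ≈ 0.00569 s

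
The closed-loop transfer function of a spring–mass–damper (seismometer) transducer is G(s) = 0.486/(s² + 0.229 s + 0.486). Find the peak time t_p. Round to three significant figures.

t_p ≈ 4.57 s

Matching coefficients with s² + 2ζω_n s + ω_n² gives ω_n² = 0.486 ⇒ ω_n = 0.697 rad/s, and ζ = 0.229/(2ω_n) = 0.164.
ω_d = 0.697·√(1 − 0.164²) = 0.688 rad/s. Then t_p = π/ω_d = 4.57 s.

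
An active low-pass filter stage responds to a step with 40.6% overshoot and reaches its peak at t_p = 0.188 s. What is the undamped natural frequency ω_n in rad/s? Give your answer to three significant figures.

ω_n ≈ 17.4 rad/s

The overshoot fixes ζ = −ln(OS)/√(π²+ln²(OS)) = 0.276.
t_p = π/ω_d ⇒ ω_d = 16.7 rad/s; then ω_n = ω_d/√(1−ζ²) = 17.4 rad/s.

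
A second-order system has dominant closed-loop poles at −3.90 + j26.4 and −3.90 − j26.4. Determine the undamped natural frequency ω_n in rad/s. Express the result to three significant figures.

ω_n ≈ 26.7 rad/s

|pole| = ω_n = √(3.90² + 26.4²) = 26.7 rad/s; ζ = cos θ = σ/ω_n = 0.146.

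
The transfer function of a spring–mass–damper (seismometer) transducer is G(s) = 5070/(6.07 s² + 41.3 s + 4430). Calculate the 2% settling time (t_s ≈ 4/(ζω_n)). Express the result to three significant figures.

Dividing through by 6.07: denominator becomes s² + 6.804 s + 729.8.
So ω_n = √729.8 = 27.0 rad/s and ζ = 6.804/(2·27.0) = 0.126.
t_s ≈ 4/(ζω_n) = 1.18 s.

t_s ≈ 1.18 s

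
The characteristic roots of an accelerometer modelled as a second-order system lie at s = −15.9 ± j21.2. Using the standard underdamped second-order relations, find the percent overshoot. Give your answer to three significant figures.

The poles are at −σ ± jω_d with σ = 15.9 and ω_d = 21.2, so ω_n = √(σ²+ω_d²) = 26.5 rad/s and ζ = σ/ω_n = 0.600.
Overshoot: exp(−π·0.600/√(1−0.600²)) = 0.0948, i.e. 9.48%.

%OS ≈ 9.48%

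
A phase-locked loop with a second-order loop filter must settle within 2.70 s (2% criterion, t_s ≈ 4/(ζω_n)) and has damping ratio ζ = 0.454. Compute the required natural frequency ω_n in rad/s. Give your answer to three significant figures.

ω_n ≈ 3.26 rad/s

Rearranging t_s ≈ 4/(ζω_n) gives ω_n = 4/(ζ·t_s) = 4/(0.454 × 2.70) = 3.26 rad/s.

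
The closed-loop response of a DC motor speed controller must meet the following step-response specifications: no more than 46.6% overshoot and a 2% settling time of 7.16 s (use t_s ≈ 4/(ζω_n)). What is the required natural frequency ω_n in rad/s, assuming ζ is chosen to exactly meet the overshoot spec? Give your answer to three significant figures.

ζ = −ln(OS)/√(π² + (ln OS)²). With OS = 0.466, ln OS = −0.7636 and ζ = 0.7636/3.233 = 0.236.
From t_s ≈ 4/(ζω_n): ω_n = 4/(ζ·t_s) = 4/(0.236·7.16) = 2.37 rad/s.

ω_n ≈ 2.37 rad/s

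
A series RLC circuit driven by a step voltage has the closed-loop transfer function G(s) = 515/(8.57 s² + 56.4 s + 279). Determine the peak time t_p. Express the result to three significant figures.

t_p ≈ 0.674 s

Dividing through by 8.57: denominator becomes s² + 6.581 s + 32.56.
So ω_n = √32.56 = 5.71 rad/s and ζ = 6.581/(2·5.71) = 0.577.
ω_d = 5.71·√(1 − 0.577²) = 4.66 rad/s. t_p = π/ω_d = 0.674 s.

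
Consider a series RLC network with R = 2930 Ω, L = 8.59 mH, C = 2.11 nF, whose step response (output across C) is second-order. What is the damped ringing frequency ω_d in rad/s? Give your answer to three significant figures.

ω_d ≈ 162000 rad/s

For a series RLC circuit (capacitor voltage as output), ω_n = 1/√(LC) = 1/√(8.59 mH · 2.11 nF) = 235000 rad/s.
ζ = (R/2)·√(C/L) = (2930/2)·√(2.11 nF/8.59 mH) = 0.726.
ω_d = 235000·√(1 − 0.726²) = 162000 rad/s.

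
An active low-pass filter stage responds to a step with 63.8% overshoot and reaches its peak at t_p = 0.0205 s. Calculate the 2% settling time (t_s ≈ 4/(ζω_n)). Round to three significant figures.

t_s ≈ 0.182 s

ζ from %OS: ζ = |ln 0.638|/√(π²+ln²0.638) = 0.142.
t_p = π/ω_d ⇒ ω_d = 153 rad/s; then ω_n = ω_d/√(1−ζ²) = 155 rad/s.
t_s ≈ 4/(ζω_n) = 4/(0.142·155) = 0.182 s.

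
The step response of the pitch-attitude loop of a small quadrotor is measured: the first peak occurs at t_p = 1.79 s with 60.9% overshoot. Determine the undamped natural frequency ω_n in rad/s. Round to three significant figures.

The overshoot fixes ζ = −ln(OS)/√(π²+ln²(OS)) = 0.156.
From t_p = π/ω_d, ω_d = π/1.79 = 1.76 rad/s, so ω_n = ω_d/√(1−ζ²) = 1.78 rad/s.

ω_n ≈ 1.78 rad/s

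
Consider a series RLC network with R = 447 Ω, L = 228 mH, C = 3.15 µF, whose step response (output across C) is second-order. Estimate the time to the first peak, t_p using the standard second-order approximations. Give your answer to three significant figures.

t_p ≈ 0.00478 s

For a series RLC circuit (capacitor voltage as output), ω_n = 1/√(LC) = 1/√(228 mH · 3.15 µF) = 1180 rad/s.
ζ = (R/2)·√(C/L) = (447/2)·√(3.15 µF/228 mH) = 0.831.
The damped frequency ω_d = ω_n√(1−ζ²) = 657 rad/s. t_p = π/ω_d = 0.00478 s.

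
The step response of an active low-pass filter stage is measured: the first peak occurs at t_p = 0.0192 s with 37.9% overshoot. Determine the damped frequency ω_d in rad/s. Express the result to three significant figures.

t_p = π/ω_d, so ω_d = π/0.0192 = 164 rad/s.

ω_d ≈ 164 rad/s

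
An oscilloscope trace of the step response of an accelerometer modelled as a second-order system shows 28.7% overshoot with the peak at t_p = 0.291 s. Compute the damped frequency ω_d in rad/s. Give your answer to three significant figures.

ω_d ≈ 10.8 rad/s

t_p = π/ω_d, so ω_d = π/0.291 = 10.8 rad/s.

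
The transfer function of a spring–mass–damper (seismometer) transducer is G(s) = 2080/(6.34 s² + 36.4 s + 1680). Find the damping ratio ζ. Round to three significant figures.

Dividing through by 6.34: denominator becomes s² + 5.741 s + 265.0.
So ω_n = √265.0 = 16.3 rad/s and ζ = 5.741/(2·16.3) = 0.176.

ζ ≈ 0.176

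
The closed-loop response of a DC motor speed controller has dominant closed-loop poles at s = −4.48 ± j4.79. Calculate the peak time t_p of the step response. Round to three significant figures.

t_p ≈ 0.656 s

t_p = π/ω_d with ω_d = 4.79 (the imaginary part), so t_p = 0.656 s.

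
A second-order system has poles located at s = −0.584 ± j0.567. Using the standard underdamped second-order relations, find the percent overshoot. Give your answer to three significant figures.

%OS ≈ 3.93%

The poles are at −σ ± jω_d with σ = 0.584 and ω_d = 0.567, so ω_n = √(σ²+ω_d²) = 0.814 rad/s and ζ = σ/ω_n = 0.717.
%OS = 100·exp(−πζ/√(1−ζ²)) = 3.93%.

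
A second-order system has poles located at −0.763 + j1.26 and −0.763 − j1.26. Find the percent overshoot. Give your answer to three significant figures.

|pole| = ω_n = √(0.763² + 1.26²) = 1.47 rad/s; ζ = cos θ = σ/ω_n = 0.518.
%OS = 100 e^{−πζ/√(1−ζ²)} with ζ = 0.518 gives 14.9%.

%OS ≈ 14.9%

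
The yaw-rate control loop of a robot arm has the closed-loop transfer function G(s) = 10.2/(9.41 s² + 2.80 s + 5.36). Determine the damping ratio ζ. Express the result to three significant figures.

ζ ≈ 0.197

Dividing through by 9.41: denominator becomes s² + 0.2976 s + 0.5696.
So ω_n = √0.5696 = 0.755 rad/s and ζ = 0.2976/(2·0.755) = 0.197.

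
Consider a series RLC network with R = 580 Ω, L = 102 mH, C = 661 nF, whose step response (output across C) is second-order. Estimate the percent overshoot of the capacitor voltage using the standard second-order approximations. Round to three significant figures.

For a series RLC circuit (capacitor voltage as output), ω_n = 1/√(LC) = 1/√(102 mH · 661 nF) = 3850 rad/s.
ζ = (R/2)·√(C/L) = (580/2)·√(661 nF/102 mH) = 0.738.
Overshoot: exp(−π·0.738/√(1−0.738²)) = 0.0321, i.e. 3.21%.

%OS ≈ 3.21%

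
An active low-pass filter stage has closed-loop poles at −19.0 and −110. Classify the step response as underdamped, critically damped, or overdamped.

overdamped

Since the poles are distinct, negative and real, the response is overdamped.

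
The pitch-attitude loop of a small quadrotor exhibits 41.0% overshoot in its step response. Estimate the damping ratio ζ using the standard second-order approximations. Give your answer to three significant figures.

ζ ≈ 0.273

From %OS = 100·exp(−πζ/√(1−ζ²)), invert to get ζ = −ln(OS)/√(π² + ln²(OS)) with OS = 0.410.
−ln 0.410 = 0.8916, so ζ = 0.8916/√(π² + 0.7949) = 0.273.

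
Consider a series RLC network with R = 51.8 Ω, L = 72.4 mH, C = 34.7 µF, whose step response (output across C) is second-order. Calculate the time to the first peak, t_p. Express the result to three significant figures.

t_p ≈ 0.00605 s

For a series RLC circuit (capacitor voltage as output), ω_n = 1/√(LC) = 1/√(72.4 mH · 34.7 µF) = 631 rad/s.
ζ = (R/2)·√(C/L) = (51.8/2)·√(34.7 µF/72.4 mH) = 0.567.
ω_d = ω_n√(1−ζ²) = 520 rad/s. t_p = π/ω_d = 0.00605 s.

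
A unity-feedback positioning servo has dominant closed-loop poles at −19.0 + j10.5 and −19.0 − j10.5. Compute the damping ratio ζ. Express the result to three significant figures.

The poles are at −σ ± jω_d with σ = 19.0 and ω_d = 10.5, so ω_n = √(σ²+ω_d²) = 21.7 rad/s and ζ = σ/ω_n = 0.875.

ζ ≈ 0.875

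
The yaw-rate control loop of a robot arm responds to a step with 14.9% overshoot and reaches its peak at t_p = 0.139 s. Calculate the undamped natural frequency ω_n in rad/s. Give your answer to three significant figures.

The overshoot fixes ζ = −ln(OS)/√(π²+ln²(OS)) = 0.518.
From t_p = π/ω_d, ω_d = π/0.139 = 22.6 rad/s, so ω_n = ω_d/√(1−ζ²) = 26.4 rad/s.

ω_n ≈ 26.4 rad/s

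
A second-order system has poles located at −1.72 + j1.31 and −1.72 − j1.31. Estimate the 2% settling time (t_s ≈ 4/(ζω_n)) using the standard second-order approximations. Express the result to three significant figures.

t_s ≈ 2.33 s

For poles at −σ ± jω_d, ζω_n = σ = 1.72, so t_s ≈ 4/σ = 2.33 s.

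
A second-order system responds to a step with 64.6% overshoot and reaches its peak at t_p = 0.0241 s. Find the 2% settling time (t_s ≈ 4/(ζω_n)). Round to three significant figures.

The overshoot fixes ζ = −ln(OS)/√(π²+ln²(OS)) = 0.138.
t_p = π/ω_d ⇒ ω_d = 130 rad/s; then ω_n = ω_d/√(1−ζ²) = 132 rad/s.
t_s ≈ 4/(ζω_n) = 4/(0.138·132) = 0.221 s.

t_s ≈ 0.221 s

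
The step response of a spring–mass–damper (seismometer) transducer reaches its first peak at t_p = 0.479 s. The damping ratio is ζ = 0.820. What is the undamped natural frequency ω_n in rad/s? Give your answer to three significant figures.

Peak time t_p = π/ω_d, so ω_d = π/t_p = π/0.479 = 6.56 rad/s.
ω_n = ω_d/√(1−ζ²) = 6.56/√0.328 = 11.5 rad/s.

ω_n ≈ 11.5 rad/s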